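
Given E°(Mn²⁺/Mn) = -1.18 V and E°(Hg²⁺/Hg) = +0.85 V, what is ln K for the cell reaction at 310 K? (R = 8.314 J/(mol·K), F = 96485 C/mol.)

ln K = 152.0

E°_cell = +0.85 − (-1.18) = 2.03 V, with n = 2 electrons transferred.
At equilibrium E = 0, so the Nernst equation gives ln K = nFE°/RT = (2)(96485)(2.03)/((8.314)(310)) = 151.99.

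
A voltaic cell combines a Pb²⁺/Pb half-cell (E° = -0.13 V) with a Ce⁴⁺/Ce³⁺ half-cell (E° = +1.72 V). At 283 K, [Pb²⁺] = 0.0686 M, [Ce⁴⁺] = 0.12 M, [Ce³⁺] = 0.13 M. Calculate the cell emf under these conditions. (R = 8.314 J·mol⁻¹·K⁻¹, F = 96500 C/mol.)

The Ce⁴⁺/Ce³⁺ couple has the higher reduction potential and acts as the cathode, so E°_cell = +1.72 − (-0.13) = 1.85 V.
Balancing electrons gives n = 2; the reaction quotient is Q = [Pb²⁺]·[Ce³⁺]^2/[Ce⁴⁺]^2 = 0.0805.
E = E° − (RT/nF) ln Q = 1.85 − (8.314×283)/(2×96500) × (-2.519) = 1.850 + 0.031 = 1.881 V.

1.88 V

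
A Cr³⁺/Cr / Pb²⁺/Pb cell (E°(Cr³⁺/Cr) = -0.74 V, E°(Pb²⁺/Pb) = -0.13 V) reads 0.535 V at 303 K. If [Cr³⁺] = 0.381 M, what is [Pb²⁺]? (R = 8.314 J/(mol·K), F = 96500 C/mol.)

0.0017 M

From the Nernst equation, ln Q = nF(E° − E)/RT = 6×96500×(0.61 − 0.535)/(8.314×303) = 17.238, so Q = 3.06 × 10^7.
With Q = [Cr³⁺]^2/[Pb²⁺]^3 and the known concentrations, [Pb²⁺]^3 in the denominator gives [Pb²⁺] = 0.0017 M.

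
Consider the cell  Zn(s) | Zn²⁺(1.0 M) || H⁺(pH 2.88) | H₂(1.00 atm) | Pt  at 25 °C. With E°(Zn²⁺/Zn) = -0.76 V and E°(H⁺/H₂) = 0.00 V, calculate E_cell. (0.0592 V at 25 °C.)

The hydrogen couple is the cathode, so E°_cell = 0.76 V; n = 2.
[H⁺] = 10^(−2.88) = 0.0013 M, and Q = [Zn²⁺]·P(H₂) / [H⁺]^2 = 5.75 × 10^5.
E = E° − (0.0592/2) log Q = 0.76 − (0.0592/2)(5.760) = 0.590 V.

0.59 V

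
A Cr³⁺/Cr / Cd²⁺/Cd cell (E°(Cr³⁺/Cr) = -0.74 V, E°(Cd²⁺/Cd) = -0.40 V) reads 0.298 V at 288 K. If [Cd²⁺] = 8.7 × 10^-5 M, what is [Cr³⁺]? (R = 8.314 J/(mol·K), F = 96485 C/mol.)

1.3 × 10^-4 M

From the Nernst equation, ln Q = nF(E° − E)/RT = 6×96485×(0.34 − 0.298)/(8.314×288) = 10.154, so Q = 2.57 × 10^4.
With Q = [Cr³⁺]^2/[Cd²⁺]^3 and the known concentrations, [Cr³⁺]^2 in the numerator gives [Cr³⁺] = 1.3 × 10^-4 M.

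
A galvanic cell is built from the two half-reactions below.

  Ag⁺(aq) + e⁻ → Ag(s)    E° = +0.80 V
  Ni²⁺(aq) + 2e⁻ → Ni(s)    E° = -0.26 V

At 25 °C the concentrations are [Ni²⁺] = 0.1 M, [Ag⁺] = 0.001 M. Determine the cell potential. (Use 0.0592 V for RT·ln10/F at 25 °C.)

The Ag⁺/Ag couple has the higher reduction potential and acts as the cathode, so E°_cell = +0.80 − (-0.26) = 1.06 V.
Balancing electrons gives n = 2; the reaction quotient is Q = [Ni²⁺]/[Ag⁺]^2 = 1 × 10^5.
At 25 °C, E = E° − (0.0592/n) log Q = 1.06 − (0.0592/2)(5.000) = 1.060 − 0.148 = 0.912 V.

0.912 V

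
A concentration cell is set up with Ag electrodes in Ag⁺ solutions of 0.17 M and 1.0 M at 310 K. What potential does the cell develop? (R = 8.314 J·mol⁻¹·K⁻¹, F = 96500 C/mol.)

Both half-cells are Ag⁺/Ag, so E°_cell = 0. The concentrated side is the cathode; the cell reaction moves Ag⁺ from high to low concentration with n = 1.
Q = [Ag⁺]_dilute/[Ag⁺]_conc = 0.17/1.0 = 0.170.
E = 0 − (RT/nF) ln Q = −((8.314×310)/(1×96500))(-1.772) = 0.0473 V.

0.047 V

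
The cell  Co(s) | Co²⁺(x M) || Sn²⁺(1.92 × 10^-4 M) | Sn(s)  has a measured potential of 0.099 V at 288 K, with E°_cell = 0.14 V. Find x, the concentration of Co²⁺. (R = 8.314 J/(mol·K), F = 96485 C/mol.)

From the Nernst equation, ln Q = nF(E° − E)/RT = 2×96485×(0.14 − 0.099)/(8.314×288) = 3.304, so Q = 27.2.
With Q = [Co²⁺]/[Sn²⁺] and the known concentrations, [Co²⁺] in the numerator gives [Co²⁺] = 0.0052 M.

0.0052 M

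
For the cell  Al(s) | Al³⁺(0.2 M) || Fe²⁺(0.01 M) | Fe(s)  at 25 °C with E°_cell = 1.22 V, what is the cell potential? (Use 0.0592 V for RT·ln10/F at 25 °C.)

1.17 V

Balancing electrons gives n = 6; the reaction quotient is Q = [Al³⁺]^2/[Fe²⁺]^3 = 4 × 10^4.
At 25 °C, E = E° − (0.0592/n) log Q = 1.22 − (0.0592/6)(4.602) = 1.220 − 0.045 = 1.175 V.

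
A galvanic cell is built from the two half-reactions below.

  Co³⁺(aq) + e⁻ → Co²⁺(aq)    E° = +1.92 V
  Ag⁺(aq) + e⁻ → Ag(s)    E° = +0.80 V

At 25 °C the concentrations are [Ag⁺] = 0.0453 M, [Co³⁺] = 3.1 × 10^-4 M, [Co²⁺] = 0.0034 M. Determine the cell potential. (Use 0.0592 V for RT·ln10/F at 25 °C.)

The Co³⁺/Co²⁺ couple has the higher reduction potential and acts as the cathode, so E°_cell = +1.92 − (+0.80) = 1.12 V.
Balancing electrons gives n = 1; the reaction quotient is Q = [Ag⁺]·[Co²⁺]/[Co³⁺] = 0.497.
At 25 °C, E = E° − (0.0592/n) log Q = 1.12 − (0.0592/1)(-0.304) = 1.120 + 0.018 = 1.138 V.

1.14 V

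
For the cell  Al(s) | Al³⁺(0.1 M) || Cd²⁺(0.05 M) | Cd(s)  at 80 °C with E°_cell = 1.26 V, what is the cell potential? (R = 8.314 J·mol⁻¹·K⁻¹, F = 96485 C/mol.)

Balancing electrons gives n = 6; the reaction quotient is Q = [Al³⁺]^2/[Cd²⁺]^3 = 80.0.
E = E° − (RT/nF) ln Q = 1.26 − (8.314×353)/(6×96485) × (4.382) = 1.260 − 0.022 = 1.238 V.

1.24 V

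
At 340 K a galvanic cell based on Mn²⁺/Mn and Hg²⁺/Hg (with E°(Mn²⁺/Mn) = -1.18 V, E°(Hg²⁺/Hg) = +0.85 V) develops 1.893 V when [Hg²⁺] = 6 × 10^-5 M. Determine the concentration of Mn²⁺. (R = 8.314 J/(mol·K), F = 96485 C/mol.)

From the Nernst equation, ln Q = nF(E° − E)/RT = 2×96485×(2.03 − 1.893)/(8.314×340) = 9.352, so Q = 1.15 × 10^4.
With Q = [Mn²⁺]/[Hg²⁺] and the known concentrations, [Mn²⁺] in the numerator gives [Mn²⁺] = 0.69 M.

0.69 M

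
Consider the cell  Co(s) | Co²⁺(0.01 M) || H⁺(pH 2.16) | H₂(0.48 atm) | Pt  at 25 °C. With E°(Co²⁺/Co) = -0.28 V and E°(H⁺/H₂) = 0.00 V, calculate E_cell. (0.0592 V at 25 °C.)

0.22 V

The hydrogen couple is the cathode, so E°_cell = 0.28 V; n = 2.
[H⁺] = 10^(−2.16) = 0.0069 M, and Q = [Co²⁺]·P(H₂) / [H⁺]^2 = 100.
E = E° − (0.0592/2) log Q = 0.28 − (0.0592/2)(2.001) = 0.221 V.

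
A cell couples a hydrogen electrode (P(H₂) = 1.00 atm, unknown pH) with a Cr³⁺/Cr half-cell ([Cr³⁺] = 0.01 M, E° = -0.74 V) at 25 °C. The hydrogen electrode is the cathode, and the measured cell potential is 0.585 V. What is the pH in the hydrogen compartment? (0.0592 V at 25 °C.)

pH = 3.28

E°_cell = 0.74 V and n = 6.
log Q = n(E° − E)/0.0592 = 6×(0.74 − 0.585)/0.0592 = 15.709.
With Q = [Cr³⁺]^2·P(H₂)^3 / [H⁺]^6, solving for [H⁺] gives log[H⁺] = -3.285, so pH = 3.28.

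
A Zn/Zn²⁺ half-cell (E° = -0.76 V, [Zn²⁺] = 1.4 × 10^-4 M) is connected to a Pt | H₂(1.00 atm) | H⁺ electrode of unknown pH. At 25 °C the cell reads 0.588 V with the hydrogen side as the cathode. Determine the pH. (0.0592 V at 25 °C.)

pH = 4.83

E°_cell = 0.76 V and n = 2.
log Q = n(E° − E)/0.0592 = 2×(0.76 − 0.588)/0.0592 = 5.811.
With Q = [Zn²⁺]·P(H₂) / [H⁺]^2, solving for [H⁺] gives log[H⁺] = -4.832, so pH = 4.83.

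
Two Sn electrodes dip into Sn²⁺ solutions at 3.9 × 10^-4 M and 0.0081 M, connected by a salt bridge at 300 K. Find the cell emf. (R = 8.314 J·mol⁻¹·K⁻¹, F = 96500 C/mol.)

Both half-cells are Sn²⁺/Sn, so E°_cell = 0. The concentrated side is the cathode; the cell reaction moves Sn²⁺ from high to low concentration with n = 2.
Q = [Sn²⁺]_dilute/[Sn²⁺]_conc = 3.9 × 10^-4/0.0081 = 0.0481.
E = 0 − (RT/nF) ln Q = −((8.314×300)/(2×96500))(-3.033) = 0.0392 V.

0.039 V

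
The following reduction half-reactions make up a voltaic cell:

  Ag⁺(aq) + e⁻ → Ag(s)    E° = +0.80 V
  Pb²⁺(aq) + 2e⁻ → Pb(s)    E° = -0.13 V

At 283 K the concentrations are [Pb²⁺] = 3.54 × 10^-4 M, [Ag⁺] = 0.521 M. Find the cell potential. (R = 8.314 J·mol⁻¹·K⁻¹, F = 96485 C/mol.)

1.01 V

The Ag⁺/Ag couple has the higher reduction potential and acts as the cathode, so E°_cell = +0.80 − (-0.13) = 0.93 V.
Balancing electrons gives n = 2; the reaction quotient is Q = [Pb²⁺]/[Ag⁺]^2 = 0.00130.
E = E° − (RT/nF) ln Q = 0.93 − (8.314×283)/(2×96485) × (-6.642) = 0.930 + 0.081 = 1.011 V.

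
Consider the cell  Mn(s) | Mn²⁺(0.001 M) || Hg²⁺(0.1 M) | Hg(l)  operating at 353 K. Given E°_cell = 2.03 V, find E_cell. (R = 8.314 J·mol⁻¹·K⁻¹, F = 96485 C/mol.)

Balancing electrons gives n = 2; the reaction quotient is Q = [Mn²⁺]/[Hg²⁺] = 0.0100.
E = E° − (RT/nF) ln Q = 2.03 − (8.314×353)/(2×96485) × (-4.605) = 2.030 + 0.070 = 2.100 V.

2.10 V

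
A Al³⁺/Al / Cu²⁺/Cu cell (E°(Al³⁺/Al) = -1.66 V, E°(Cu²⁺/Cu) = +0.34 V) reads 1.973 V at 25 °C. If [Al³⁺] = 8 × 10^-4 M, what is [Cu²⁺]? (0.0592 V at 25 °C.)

From the Nernst equation, log Q = n(E° − E)/0.0592 = 6(2.00 − 1.973)/0.0592 = 2.736, so Q = 545.
With Q = [Al³⁺]^2/[Cu²⁺]^3 and the known concentrations, [Cu²⁺]^3 in the denominator gives [Cu²⁺] = 0.0011 M.

0.0011 M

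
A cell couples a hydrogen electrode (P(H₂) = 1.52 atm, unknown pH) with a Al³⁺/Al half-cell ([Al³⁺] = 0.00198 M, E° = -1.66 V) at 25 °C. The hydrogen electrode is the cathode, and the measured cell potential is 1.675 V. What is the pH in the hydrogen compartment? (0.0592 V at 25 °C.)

E°_cell = 1.66 V and n = 6.
log Q = n(E° − E)/0.0592 = 6×(1.66 − 1.675)/0.0592 = -1.520.
With Q = [Al³⁺]^2·P(H₂)^3 / [H⁺]^6, solving for [H⁺] gives log[H⁺] = -0.557, so pH = 0.56.

pH = 0.56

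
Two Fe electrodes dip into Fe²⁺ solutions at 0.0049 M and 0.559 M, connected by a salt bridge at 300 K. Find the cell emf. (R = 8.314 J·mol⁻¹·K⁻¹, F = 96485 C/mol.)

Both half-cells are Fe²⁺/Fe, so E°_cell = 0. The concentrated side is the cathode; the cell reaction moves Fe²⁺ from high to low concentration with n = 2.
Q = [Fe²⁺]_dilute/[Fe²⁺]_conc = 0.0049/0.559 = 0.00877.
E = 0 − (RT/nF) ln Q = −((8.314×300)/(2×96485))(-4.737) = 0.0612 V.

0.061 V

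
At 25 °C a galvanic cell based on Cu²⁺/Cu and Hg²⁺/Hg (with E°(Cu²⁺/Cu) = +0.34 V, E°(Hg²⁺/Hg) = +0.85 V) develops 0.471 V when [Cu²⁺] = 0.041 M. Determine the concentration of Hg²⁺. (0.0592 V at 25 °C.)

From the Nernst equation, log Q = n(E° − E)/0.0592 = 2(0.51 − 0.471)/0.0592 = 1.318, so Q = 20.8.
With Q = [Cu²⁺]/[Hg²⁺] and the known concentrations, [Hg²⁺] in the denominator gives [Hg²⁺] = 0.002 M.

0.002 M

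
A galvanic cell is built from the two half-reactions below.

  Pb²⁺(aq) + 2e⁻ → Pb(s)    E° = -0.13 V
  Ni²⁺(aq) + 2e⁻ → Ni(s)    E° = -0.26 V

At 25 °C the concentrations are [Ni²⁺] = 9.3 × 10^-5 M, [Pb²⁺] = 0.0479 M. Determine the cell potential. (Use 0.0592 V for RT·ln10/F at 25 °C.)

0.210 V

The Pb²⁺/Pb couple has the higher reduction potential and acts as the cathode, so E°_cell = -0.13 − (-0.26) = 0.13 V.
Balancing electrons gives n = 2; the reaction quotient is Q = [Ni²⁺]/[Pb²⁺] = 0.00194.
At 25 °C, E = E° − (0.0592/n) log Q = 0.13 − (0.0592/2)(-2.712) = 0.130 + 0.080 = 0.210 V.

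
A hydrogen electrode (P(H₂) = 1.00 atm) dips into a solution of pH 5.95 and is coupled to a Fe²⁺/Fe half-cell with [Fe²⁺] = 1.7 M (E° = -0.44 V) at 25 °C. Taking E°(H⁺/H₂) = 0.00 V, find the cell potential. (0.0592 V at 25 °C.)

0.081 V

The hydrogen couple is the cathode, so E°_cell = 0.44 V; n = 2.
[H⁺] = 10^(−5.95) = 1.1 × 10^-6 M, and Q = [Fe²⁺]·P(H₂) / [H⁺]^2 = 1.35 × 10^12.
E = E° − (0.0592/2) log Q = 0.44 − (0.0592/2)(12.130) = 0.081 V.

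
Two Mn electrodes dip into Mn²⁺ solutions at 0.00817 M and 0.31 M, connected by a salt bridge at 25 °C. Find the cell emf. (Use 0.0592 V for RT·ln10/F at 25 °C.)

Both half-cells are Mn²⁺/Mn, so E°_cell = 0. The concentrated side is the cathode; the cell reaction moves Mn²⁺ from high to low concentration with n = 2.
Q = [Mn²⁺]_dilute/[Mn²⁺]_conc = 0.00817/0.31 = 0.0264.
E = 0 − (0.0592/2) log Q = −(0.0592/2)(-1.579) = 0.0467 V.

0.047 V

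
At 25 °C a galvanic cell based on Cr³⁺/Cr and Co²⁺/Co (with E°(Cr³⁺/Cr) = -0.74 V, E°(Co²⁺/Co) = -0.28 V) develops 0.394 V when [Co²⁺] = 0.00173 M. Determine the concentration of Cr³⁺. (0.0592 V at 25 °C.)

From the Nernst equation, log Q = n(E° − E)/0.0592 = 6(0.46 − 0.394)/0.0592 = 6.689, so Q = 4.89 × 10^6.
With Q = [Cr³⁺]^2/[Co²⁺]^3 and the known concentrations, [Cr³⁺]^2 in the numerator gives [Cr³⁺] = 0.16 M.

0.16 M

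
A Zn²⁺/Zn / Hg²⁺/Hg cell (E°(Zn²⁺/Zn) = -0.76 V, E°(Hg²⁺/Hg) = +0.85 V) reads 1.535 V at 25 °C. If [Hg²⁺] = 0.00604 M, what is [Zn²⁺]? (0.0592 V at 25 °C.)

From the Nernst equation, log Q = n(E° − E)/0.0592 = 2(1.61 − 1.535)/0.0592 = 2.534, so Q = 342.
With Q = [Zn²⁺]/[Hg²⁺] and the known concentrations, [Zn²⁺] in the numerator gives [Zn²⁺] = 2.1 M.

2.1 M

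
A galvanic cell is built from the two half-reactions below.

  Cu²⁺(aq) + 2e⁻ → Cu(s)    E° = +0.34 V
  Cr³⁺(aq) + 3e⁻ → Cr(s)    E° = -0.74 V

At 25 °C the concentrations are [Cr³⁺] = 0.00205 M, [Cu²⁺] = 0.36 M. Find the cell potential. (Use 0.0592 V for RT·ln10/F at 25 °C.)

1.12 V

The Cu²⁺/Cu couple has the higher reduction potential and acts as the cathode, so E°_cell = +0.34 − (-0.74) = 1.08 V.
Balancing electrons gives n = 6; the reaction quotient is Q = [Cr³⁺]^2/[Cu²⁺]^3 = 9.01 × 10^-5.
At 25 °C, E = E° − (0.0592/n) log Q = 1.08 − (0.0592/6)(-4.045) = 1.080 + 0.040 = 1.120 V.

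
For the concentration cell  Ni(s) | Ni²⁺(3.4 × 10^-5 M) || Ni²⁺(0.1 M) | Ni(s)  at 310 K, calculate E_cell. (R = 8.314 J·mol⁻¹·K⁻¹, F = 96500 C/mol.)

0.11 V

Both half-cells are Ni²⁺/Ni, so E°_cell = 0. The concentrated side is the cathode; the cell reaction moves Ni²⁺ from high to low concentration with n = 2.
Q = [Ni²⁺]_dilute/[Ni²⁺]_conc = 3.4 × 10^-5/0.1 = 3.4 × 10^-4.
E = 0 − (RT/nF) ln Q = −((8.314×310)/(2×96500))(-7.987) = 0.1067 V.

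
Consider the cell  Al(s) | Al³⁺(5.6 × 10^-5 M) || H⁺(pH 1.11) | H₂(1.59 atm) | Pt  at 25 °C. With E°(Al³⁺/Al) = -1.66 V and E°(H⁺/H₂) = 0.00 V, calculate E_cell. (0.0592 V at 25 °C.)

1.67 V

The hydrogen couple is the cathode, so E°_cell = 1.66 V; n = 6.
[H⁺] = 10^(−1.11) = 0.078 M, and Q = [Al³⁺]^2·P(H₂)^3 / [H⁺]^6 = 0.0576.
E = E° − (0.0592/6) log Q = 1.66 − (0.0592/6)(-1.239) = 1.672 V.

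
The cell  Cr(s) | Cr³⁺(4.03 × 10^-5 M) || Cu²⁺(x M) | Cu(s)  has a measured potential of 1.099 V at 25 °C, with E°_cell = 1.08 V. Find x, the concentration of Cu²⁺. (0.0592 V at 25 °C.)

0.0052 M

From the Nernst equation, log Q = n(E° − E)/0.0592 = 6(1.08 − 1.099)/0.0592 = -1.926, so Q = 0.0119.
With Q = [Cr³⁺]^2/[Cu²⁺]^3 and the known concentrations, [Cu²⁺]^3 in the denominator gives [Cu²⁺] = 0.0052 M.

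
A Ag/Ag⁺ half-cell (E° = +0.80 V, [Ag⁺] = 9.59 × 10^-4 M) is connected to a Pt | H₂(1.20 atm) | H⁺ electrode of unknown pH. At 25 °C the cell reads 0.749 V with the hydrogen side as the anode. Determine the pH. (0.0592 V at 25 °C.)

pH = 2.12

E°_cell = 0.80 V and n = 2.
log Q = n(E° − E)/0.0592 = 2×(0.80 − 0.749)/0.0592 = 1.723.
With Q = [H⁺]^2 / ([Ag⁺]^2·P(H₂)), solving for [H⁺] gives log[H⁺] = -2.117, so pH = 2.12.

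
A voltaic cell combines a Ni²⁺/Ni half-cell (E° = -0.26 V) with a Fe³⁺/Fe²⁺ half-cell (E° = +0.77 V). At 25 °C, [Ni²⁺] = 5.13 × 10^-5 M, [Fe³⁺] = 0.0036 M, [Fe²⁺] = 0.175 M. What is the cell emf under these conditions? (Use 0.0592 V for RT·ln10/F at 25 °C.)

The Fe³⁺/Fe²⁺ couple has the higher reduction potential and acts as the cathode, so E°_cell = +0.77 − (-0.26) = 1.03 V.
Balancing electrons gives n = 2; the reaction quotient is Q = [Ni²⁺]·[Fe²⁺]^2/[Fe³⁺]^2 = 0.121.
At 25 °C, E = E° − (0.0592/n) log Q = 1.03 − (0.0592/2)(-0.916) = 1.030 + 0.027 = 1.057 V.

1.06 V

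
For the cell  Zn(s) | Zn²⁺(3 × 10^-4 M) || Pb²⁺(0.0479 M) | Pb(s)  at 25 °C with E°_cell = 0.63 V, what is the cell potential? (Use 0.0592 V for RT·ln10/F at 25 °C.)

Balancing electrons gives n = 2; the reaction quotient is Q = [Zn²⁺]/[Pb²⁺] = 0.00626.
At 25 °C, E = E° − (0.0592/n) log Q = 0.63 − (0.0592/2)(-2.203) = 0.630 + 0.065 = 0.695 V.

0.695 V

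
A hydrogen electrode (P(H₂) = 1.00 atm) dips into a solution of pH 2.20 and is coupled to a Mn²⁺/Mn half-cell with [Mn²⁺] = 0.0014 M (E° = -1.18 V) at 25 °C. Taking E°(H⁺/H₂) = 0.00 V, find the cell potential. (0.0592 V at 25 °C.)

The hydrogen couple is the cathode, so E°_cell = 1.18 V; n = 2.
[H⁺] = 10^(−2.20) = 0.0063 M, and Q = [Mn²⁺]·P(H₂) / [H⁺]^2 = 35.2.
E = E° − (0.0592/2) log Q = 1.18 − (0.0592/2)(1.546) = 1.134 V.

1.13 V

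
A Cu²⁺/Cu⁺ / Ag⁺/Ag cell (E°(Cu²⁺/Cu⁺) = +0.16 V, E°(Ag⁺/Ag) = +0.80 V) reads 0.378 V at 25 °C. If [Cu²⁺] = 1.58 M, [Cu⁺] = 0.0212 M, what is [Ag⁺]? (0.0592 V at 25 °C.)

From the Nernst equation, log Q = n(E° − E)/0.0592 = 1(0.64 − 0.378)/0.0592 = 4.426, so Q = 2.66 × 10^4.
With Q = [Cu²⁺]/([Cu⁺]·[Ag⁺]) and the known concentrations, [Ag⁺] in the denominator gives [Ag⁺] = 0.0028 M.

0.0028 M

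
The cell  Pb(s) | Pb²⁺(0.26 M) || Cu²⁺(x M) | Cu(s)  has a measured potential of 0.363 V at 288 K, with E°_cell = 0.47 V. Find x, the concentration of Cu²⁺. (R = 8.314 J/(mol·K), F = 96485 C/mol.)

From the Nernst equation, ln Q = nF(E° − E)/RT = 2×96485×(0.47 − 0.363)/(8.314×288) = 8.623, so Q = 5560.
With Q = [Pb²⁺]/[Cu²⁺] and the known concentrations, [Cu²⁺] in the denominator gives [Cu²⁺] = 4.7 × 10^-5 M.

4.7 × 10^-5 M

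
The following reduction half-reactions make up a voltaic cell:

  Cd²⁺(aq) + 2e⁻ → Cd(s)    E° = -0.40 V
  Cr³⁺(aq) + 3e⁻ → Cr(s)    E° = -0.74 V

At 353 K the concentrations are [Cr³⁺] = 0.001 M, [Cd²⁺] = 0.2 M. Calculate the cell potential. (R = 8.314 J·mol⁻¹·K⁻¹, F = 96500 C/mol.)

The Cd²⁺/Cd couple has the higher reduction potential and acts as the cathode, so E°_cell = -0.40 − (-0.74) = 0.34 V.
Balancing electrons gives n = 6; the reaction quotient is Q = [Cr³⁺]^2/[Cd²⁺]^3 = 1.25 × 10^-4.
E = E° − (RT/nF) ln Q = 0.34 − (8.314×353)/(6×96500) × (-8.987) = 0.340 + 0.046 = 0.386 V.

0.386 V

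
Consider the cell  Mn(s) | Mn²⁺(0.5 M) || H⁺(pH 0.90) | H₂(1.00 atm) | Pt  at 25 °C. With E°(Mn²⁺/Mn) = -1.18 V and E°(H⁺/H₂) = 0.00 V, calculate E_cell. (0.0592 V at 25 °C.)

1.14 V

The hydrogen couple is the cathode, so E°_cell = 1.18 V; n = 2.
[H⁺] = 10^(−0.90) = 0.13 M, and Q = [Mn²⁺]·P(H₂) / [H⁺]^2 = 31.5.
E = E° − (0.0592/2) log Q = 1.18 − (0.0592/2)(1.499) = 1.136 V.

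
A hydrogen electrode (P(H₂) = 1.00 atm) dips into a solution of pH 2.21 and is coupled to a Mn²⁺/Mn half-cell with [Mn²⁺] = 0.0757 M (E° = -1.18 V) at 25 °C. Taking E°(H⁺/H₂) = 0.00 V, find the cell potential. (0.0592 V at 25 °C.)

The hydrogen couple is the cathode, so E°_cell = 1.18 V; n = 2.
[H⁺] = 10^(−2.21) = 0.0062 M, and Q = [Mn²⁺]·P(H₂) / [H⁺]^2 = 1990.
E = E° − (0.0592/2) log Q = 1.18 − (0.0592/2)(3.299) = 1.082 V.

1.08 V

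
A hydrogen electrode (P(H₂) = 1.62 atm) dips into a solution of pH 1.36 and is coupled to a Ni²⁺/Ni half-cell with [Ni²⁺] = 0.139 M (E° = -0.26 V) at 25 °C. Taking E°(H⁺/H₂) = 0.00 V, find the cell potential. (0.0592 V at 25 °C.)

0.20 V

The hydrogen couple is the cathode, so E°_cell = 0.26 V; n = 2.
[H⁺] = 10^(−1.36) = 0.044 M, and Q = [Ni²⁺]·P(H₂) / [H⁺]^2 = 118.
E = E° − (0.0592/2) log Q = 0.26 − (0.0592/2)(2.073) = 0.199 V.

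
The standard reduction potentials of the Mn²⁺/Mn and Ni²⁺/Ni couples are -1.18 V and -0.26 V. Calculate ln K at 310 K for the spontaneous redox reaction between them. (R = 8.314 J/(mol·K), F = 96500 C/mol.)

ln K = 68.9

E°_cell = -0.26 − (-1.18) = 0.92 V, with n = 2 electrons transferred.
At equilibrium E = 0, so the Nernst equation gives ln K = nFE°/RT = (2)(96500)(0.92)/((8.314)(310)) = 68.89.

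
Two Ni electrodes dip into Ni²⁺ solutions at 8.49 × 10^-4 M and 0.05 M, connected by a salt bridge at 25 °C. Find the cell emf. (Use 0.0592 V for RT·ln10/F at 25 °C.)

0.052 V

Both half-cells are Ni²⁺/Ni, so E°_cell = 0. The concentrated side is the cathode; the cell reaction moves Ni²⁺ from high to low concentration with n = 2.
Q = [Ni²⁺]_dilute/[Ni²⁺]_conc = 8.49 × 10^-4/0.05 = 0.0170.
E = 0 − (0.0592/2) log Q = −(0.0592/2)(-1.770) = 0.0524 V.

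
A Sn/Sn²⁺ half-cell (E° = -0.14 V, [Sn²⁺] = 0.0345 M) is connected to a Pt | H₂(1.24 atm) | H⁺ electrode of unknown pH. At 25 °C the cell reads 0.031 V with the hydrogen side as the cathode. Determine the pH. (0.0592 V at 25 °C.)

E°_cell = 0.14 V and n = 2.
log Q = n(E° − E)/0.0592 = 2×(0.14 − 0.031)/0.0592 = 3.682.
With Q = [Sn²⁺]·P(H₂) / [H⁺]^2, solving for [H⁺] gives log[H⁺] = -2.526, so pH = 2.53.

pH = 2.53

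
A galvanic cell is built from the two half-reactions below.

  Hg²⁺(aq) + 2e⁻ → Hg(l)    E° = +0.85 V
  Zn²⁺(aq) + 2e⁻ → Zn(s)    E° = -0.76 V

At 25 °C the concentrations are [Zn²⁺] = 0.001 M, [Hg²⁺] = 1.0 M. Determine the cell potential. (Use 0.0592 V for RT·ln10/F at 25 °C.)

The Hg²⁺/Hg couple has the higher reduction potential and acts as the cathode, so E°_cell = +0.85 − (-0.76) = 1.61 V.
Balancing electrons gives n = 2; the reaction quotient is Q = [Zn²⁺]/[Hg²⁺] = 0.00100.
At 25 °C, E = E° − (0.0592/n) log Q = 1.61 − (0.0592/2)(-3.000) = 1.610 + 0.089 = 1.699 V.

1.70 V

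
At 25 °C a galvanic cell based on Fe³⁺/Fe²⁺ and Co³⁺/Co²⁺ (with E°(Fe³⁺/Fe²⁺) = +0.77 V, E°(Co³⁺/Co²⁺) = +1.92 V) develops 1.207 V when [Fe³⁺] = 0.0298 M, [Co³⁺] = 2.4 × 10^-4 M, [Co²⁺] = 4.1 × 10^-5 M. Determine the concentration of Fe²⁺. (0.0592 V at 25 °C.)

From the Nernst equation, log Q = n(E° − E)/0.0592 = 1(1.15 − 1.207)/0.0592 = -0.963, so Q = 0.109.
With Q = [Fe³⁺]·[Co²⁺]/([Fe²⁺]·[Co³⁺]) and the known concentrations, [Fe²⁺] in the denominator gives [Fe²⁺] = 0.047 M.

0.047 M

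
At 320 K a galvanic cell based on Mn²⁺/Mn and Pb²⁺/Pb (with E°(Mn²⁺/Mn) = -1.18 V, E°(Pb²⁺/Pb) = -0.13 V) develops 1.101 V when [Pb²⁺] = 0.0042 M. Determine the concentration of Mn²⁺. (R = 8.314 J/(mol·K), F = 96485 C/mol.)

From the Nernst equation, ln Q = nF(E° − E)/RT = 2×96485×(1.05 − 1.101)/(8.314×320) = -3.699, so Q = 0.0247.
With Q = [Mn²⁺]/[Pb²⁺] and the known concentrations, [Mn²⁺] in the numerator gives [Mn²⁺] = 1 × 10^-4 M.

1 × 10^-4 M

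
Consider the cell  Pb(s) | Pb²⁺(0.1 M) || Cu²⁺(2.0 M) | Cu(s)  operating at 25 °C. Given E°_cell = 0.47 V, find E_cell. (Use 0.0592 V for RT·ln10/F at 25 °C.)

Balancing electrons gives n = 2; the reaction quotient is Q = [Pb²⁺]/[Cu²⁺] = 0.0500.
At 25 °C, E = E° − (0.0592/n) log Q = 0.47 − (0.0592/2)(-1.301) = 0.470 + 0.039 = 0.509 V.

0.509 V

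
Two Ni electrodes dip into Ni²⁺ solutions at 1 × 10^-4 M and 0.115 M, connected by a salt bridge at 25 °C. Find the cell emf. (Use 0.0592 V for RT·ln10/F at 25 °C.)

Both half-cells are Ni²⁺/Ni, so E°_cell = 0. The concentrated side is the cathode; the cell reaction moves Ni²⁺ from high to low concentration with n = 2.
Q = [Ni²⁺]_dilute/[Ni²⁺]_conc = 1 × 10^-4/0.115 = 8.7 × 10^-4.
E = 0 − (0.0592/2) log Q = −(0.0592/2)(-3.061) = 0.0906 V.

0.091 V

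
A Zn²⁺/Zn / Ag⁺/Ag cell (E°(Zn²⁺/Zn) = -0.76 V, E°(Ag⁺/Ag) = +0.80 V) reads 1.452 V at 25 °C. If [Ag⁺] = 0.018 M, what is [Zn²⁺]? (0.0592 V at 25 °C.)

From the Nernst equation, log Q = n(E° − E)/0.0592 = 2(1.56 − 1.452)/0.0592 = 3.649, so Q = 4450.
With Q = [Zn²⁺]/[Ag⁺]^2 and the known concentrations, [Zn²⁺] in the numerator gives [Zn²⁺] = 1.4 M.

1.4 M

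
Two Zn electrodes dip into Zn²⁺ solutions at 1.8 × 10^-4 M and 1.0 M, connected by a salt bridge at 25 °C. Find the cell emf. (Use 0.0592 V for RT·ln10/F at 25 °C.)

Both half-cells are Zn²⁺/Zn, so E°_cell = 0. The concentrated side is the cathode; the cell reaction moves Zn²⁺ from high to low concentration with n = 2.
Q = [Zn²⁺]_dilute/[Zn²⁺]_conc = 1.8 × 10^-4/1.0 = 1.8 × 10^-4.
E = 0 − (0.0592/2) log Q = −(0.0592/2)(-3.745) = 0.1109 V.

0.11 V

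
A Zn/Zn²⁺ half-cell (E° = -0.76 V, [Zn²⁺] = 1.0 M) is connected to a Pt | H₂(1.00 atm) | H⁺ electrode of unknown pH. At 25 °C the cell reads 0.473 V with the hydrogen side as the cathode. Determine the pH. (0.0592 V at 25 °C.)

pH = 4.85

E°_cell = 0.76 V and n = 2.
log Q = n(E° − E)/0.0592 = 2×(0.76 − 0.473)/0.0592 = 9.696.
With Q = [Zn²⁺]·P(H₂) / [H⁺]^2, solving for [H⁺] gives log[H⁺] = -4.848, so pH = 4.85.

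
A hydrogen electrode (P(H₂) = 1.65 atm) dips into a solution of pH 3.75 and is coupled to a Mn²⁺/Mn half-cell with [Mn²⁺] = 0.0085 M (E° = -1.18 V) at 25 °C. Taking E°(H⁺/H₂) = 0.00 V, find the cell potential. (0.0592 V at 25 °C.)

1.01 V

The hydrogen couple is the cathode, so E°_cell = 1.18 V; n = 2.
[H⁺] = 10^(−3.75) = 1.8 × 10^-4 M, and Q = [Mn²⁺]·P(H₂) / [H⁺]^2 = 4.44 × 10^5.
E = E° − (0.0592/2) log Q = 1.18 − (0.0592/2)(5.647) = 1.013 V.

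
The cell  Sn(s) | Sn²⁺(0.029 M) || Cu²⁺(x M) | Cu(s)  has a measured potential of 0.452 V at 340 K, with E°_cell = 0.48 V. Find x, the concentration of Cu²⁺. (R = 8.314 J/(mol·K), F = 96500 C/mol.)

0.0043 M

From the Nernst equation, ln Q = nF(E° − E)/RT = 2×96500×(0.48 − 0.452)/(8.314×340) = 1.912, so Q = 6.76.
With Q = [Sn²⁺]/[Cu²⁺] and the known concentrations, [Cu²⁺] in the denominator gives [Cu²⁺] = 0.0043 M.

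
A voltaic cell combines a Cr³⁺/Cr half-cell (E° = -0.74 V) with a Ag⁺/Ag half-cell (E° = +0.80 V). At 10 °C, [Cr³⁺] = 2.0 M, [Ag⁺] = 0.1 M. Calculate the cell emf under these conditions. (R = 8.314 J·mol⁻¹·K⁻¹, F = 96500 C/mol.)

The Ag⁺/Ag couple has the higher reduction potential and acts as the cathode, so E°_cell = +0.80 − (-0.74) = 1.54 V.
Balancing electrons gives n = 3; the reaction quotient is Q = [Cr³⁺]/[Ag⁺]^3 = 2000.
E = E° − (RT/nF) ln Q = 1.54 − (8.314×283)/(3×96500) × (7.601) = 1.540 − 0.062 = 1.478 V.

1.48 V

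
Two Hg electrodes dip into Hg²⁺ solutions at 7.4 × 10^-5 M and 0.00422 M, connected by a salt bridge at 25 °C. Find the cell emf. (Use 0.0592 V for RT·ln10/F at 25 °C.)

0.052 V

Both half-cells are Hg²⁺/Hg, so E°_cell = 0. The concentrated side is the cathode; the cell reaction moves Hg²⁺ from high to low concentration with n = 2.
Q = [Hg²⁺]_dilute/[Hg²⁺]_conc = 7.4 × 10^-5/0.00422 = 0.0175.
E = 0 − (0.0592/2) log Q = −(0.0592/2)(-1.756) = 0.0520 V.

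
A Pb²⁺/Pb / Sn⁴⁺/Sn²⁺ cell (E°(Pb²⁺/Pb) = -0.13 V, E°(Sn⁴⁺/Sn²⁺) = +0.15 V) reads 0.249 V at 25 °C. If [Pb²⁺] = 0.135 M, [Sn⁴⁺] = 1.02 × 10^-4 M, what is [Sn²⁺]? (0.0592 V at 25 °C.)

From the Nernst equation, log Q = n(E° − E)/0.0592 = 2(0.28 − 0.249)/0.0592 = 1.047, so Q = 11.2.
With Q = [Pb²⁺]·[Sn²⁺]/[Sn⁴⁺] and the known concentrations, [Sn²⁺] in the numerator gives [Sn²⁺] = 0.0084 M.

0.0084 M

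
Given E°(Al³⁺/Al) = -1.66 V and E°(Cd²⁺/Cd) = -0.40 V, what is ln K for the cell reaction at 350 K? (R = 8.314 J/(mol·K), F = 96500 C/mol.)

E°_cell = -0.40 − (-1.66) = 1.26 V, with n = 6 electrons transferred.
At equilibrium E = 0, so the Nernst equation gives ln K = nFE°/RT = (6)(96500)(1.26)/((8.314)(350)) = 250.71.

ln K = 250.7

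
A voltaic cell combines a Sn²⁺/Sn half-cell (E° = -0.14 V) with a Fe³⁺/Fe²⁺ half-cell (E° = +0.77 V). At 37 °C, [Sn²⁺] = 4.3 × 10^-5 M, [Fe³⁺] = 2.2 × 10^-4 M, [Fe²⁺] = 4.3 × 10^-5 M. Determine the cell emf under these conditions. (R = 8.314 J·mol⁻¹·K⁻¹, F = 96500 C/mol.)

The Fe³⁺/Fe²⁺ couple has the higher reduction potential and acts as the cathode, so E°_cell = +0.77 − (-0.14) = 0.91 V.
Balancing electrons gives n = 2; the reaction quotient is Q = [Sn²⁺]·[Fe²⁺]^2/[Fe³⁺]^2 = 1.64 × 10^-6.
E = E° − (RT/nF) ln Q = 0.91 − (8.314×310)/(2×96500) × (-13.319) = 0.910 + 0.178 = 1.088 V.

1.09 V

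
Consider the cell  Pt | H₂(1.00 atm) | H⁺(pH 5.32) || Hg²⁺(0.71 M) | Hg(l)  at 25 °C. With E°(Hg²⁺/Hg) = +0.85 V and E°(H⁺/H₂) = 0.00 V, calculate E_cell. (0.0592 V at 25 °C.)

1.16 V

The Hg²⁺/Hg couple is the cathode, so E°_cell = 0.85 V; n = 2.
[H⁺] = 10^(−5.32) = 4.8 × 10^-6 M, and Q = [H⁺]^2 / ([Hg²⁺]·P(H₂)) = 3.23 × 10^-11.
E = E° − (0.0592/2) log Q = 0.85 − (0.0592/2)(-10.491) = 1.161 V.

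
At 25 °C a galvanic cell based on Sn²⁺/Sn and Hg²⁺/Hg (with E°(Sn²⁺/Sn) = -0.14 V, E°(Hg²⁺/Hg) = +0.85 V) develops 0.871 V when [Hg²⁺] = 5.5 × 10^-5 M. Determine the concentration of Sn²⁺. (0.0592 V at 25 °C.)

0.58 M

From the Nernst equation, log Q = n(E° − E)/0.0592 = 2(0.99 − 0.871)/0.0592 = 4.020, so Q = 1.05 × 10^4.
With Q = [Sn²⁺]/[Hg²⁺] and the known concentrations, [Sn²⁺] in the numerator gives [Sn²⁺] = 0.58 M.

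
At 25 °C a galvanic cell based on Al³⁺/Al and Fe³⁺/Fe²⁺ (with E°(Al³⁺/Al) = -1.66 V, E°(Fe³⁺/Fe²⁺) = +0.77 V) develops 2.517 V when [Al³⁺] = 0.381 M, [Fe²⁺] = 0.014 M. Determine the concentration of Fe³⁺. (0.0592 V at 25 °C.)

0.3 M

From the Nernst equation, log Q = n(E° − E)/0.0592 = 3(2.43 − 2.517)/0.0592 = -4.409, so Q = 3.9 × 10^-5.
With Q = [Al³⁺]·[Fe²⁺]^3/[Fe³⁺]^3 and the known concentrations, [Fe³⁺]^3 in the denominator gives [Fe³⁺] = 0.3 M.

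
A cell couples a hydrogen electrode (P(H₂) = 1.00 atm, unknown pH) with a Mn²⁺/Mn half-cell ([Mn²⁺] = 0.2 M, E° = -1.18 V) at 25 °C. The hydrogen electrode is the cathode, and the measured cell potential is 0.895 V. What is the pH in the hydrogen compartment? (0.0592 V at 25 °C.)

E°_cell = 1.18 V and n = 2.
log Q = n(E° − E)/0.0592 = 2×(1.18 − 0.895)/0.0592 = 9.628.
With Q = [Mn²⁺]·P(H₂) / [H⁺]^2, solving for [H⁺] gives log[H⁺] = -5.164, so pH = 5.16.

pH = 5.16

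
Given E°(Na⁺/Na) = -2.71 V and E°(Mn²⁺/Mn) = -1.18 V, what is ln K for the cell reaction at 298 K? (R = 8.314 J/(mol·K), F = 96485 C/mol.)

ln K = 119.2

E°_cell = -1.18 − (-2.71) = 1.53 V, with n = 2 electrons transferred.
At equilibrium E = 0, so the Nernst equation gives ln K = nFE°/RT = (2)(96485)(1.53)/((8.314)(298)) = 119.17.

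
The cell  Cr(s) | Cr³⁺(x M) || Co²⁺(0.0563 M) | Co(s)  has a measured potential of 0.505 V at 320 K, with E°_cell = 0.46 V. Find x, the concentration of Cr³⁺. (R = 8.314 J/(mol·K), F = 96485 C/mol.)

1 × 10^-4 M

From the Nernst equation, ln Q = nF(E° − E)/RT = 6×96485×(0.46 − 0.505)/(8.314×320) = -9.792, so Q = 5.59 × 10^-5.
With Q = [Cr³⁺]^2/[Co²⁺]^3 and the known concentrations, [Cr³⁺]^2 in the numerator gives [Cr³⁺] = 1 × 10^-4 M.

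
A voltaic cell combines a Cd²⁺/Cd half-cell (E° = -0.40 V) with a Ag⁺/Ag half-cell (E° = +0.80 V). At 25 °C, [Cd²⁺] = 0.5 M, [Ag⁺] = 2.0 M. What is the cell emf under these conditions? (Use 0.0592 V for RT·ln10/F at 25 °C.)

The Ag⁺/Ag couple has the higher reduction potential and acts as the cathode, so E°_cell = +0.80 − (-0.40) = 1.20 V.
Balancing electrons gives n = 2; the reaction quotient is Q = [Cd²⁺]/[Ag⁺]^2 = 0.125.
At 25 °C, E = E° − (0.0592/n) log Q = 1.20 − (0.0592/2)(-0.903) = 1.200 + 0.027 = 1.227 V.

1.23 V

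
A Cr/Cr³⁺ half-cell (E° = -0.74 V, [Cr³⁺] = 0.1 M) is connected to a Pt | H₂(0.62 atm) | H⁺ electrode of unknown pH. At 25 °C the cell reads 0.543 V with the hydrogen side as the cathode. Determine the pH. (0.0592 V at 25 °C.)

pH = 3.76

E°_cell = 0.74 V and n = 6.
log Q = n(E° − E)/0.0592 = 6×(0.74 − 0.543)/0.0592 = 19.966.
With Q = [Cr³⁺]^2·P(H₂)^3 / [H⁺]^6, solving for [H⁺] gives log[H⁺] = -3.765, so pH = 3.76.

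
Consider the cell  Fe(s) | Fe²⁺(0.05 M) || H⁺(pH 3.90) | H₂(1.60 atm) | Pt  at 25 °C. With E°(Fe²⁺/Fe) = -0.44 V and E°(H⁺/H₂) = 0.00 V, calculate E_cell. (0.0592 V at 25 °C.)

The hydrogen couple is the cathode, so E°_cell = 0.44 V; n = 2.
[H⁺] = 10^(−3.90) = 1.3 × 10^-4 M, and Q = [Fe²⁺]·P(H₂) / [H⁺]^2 = 5.05 × 10^6.
E = E° − (0.0592/2) log Q = 0.44 − (0.0592/2)(6.703) = 0.242 V.

0.24 V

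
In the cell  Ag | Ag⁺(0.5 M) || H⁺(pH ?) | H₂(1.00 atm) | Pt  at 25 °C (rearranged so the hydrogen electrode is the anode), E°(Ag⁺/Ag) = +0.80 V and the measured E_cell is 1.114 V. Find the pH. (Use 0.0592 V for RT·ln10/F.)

E°_cell = 0.80 V and n = 2.
log Q = n(E° − E)/0.0592 = 2×(0.80 − 1.114)/0.0592 = -10.608.
With Q = [H⁺]^2 / ([Ag⁺]^2·P(H₂)), solving for [H⁺] gives log[H⁺] = -5.605, so pH = 5.61.

pH = 5.61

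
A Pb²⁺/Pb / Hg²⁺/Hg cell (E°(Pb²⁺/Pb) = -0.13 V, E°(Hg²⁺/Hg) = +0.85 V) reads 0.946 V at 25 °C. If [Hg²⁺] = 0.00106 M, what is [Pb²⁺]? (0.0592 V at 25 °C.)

From the Nernst equation, log Q = n(E° − E)/0.0592 = 2(0.98 − 0.946)/0.0592 = 1.149, so Q = 14.1.
With Q = [Pb²⁺]/[Hg²⁺] and the known concentrations, [Pb²⁺] in the numerator gives [Pb²⁺] = 0.015 M.

0.015 M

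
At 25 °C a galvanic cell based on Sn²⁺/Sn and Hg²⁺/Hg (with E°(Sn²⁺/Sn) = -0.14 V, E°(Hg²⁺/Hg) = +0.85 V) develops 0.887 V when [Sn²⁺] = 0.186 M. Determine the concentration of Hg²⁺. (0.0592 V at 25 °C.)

From the Nernst equation, log Q = n(E° − E)/0.0592 = 2(0.99 − 0.887)/0.0592 = 3.480, so Q = 3020.
With Q = [Sn²⁺]/[Hg²⁺] and the known concentrations, [Hg²⁺] in the denominator gives [Hg²⁺] = 6.2 × 10^-5 M.

6.2 × 10^-5 M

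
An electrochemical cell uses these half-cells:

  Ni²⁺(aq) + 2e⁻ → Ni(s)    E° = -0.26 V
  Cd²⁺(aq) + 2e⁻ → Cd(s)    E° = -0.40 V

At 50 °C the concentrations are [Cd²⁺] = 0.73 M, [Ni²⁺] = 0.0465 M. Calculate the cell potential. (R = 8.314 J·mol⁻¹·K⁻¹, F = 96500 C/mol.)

0.102 V

The Ni²⁺/Ni couple has the higher reduction potential and acts as the cathode, so E°_cell = -0.26 − (-0.40) = 0.14 V.
Balancing electrons gives n = 2; the reaction quotient is Q = [Cd²⁺]/[Ni²⁺] = 15.7.
E = E° − (RT/nF) ln Q = 0.14 − (8.314×323)/(2×96500) × (2.754) = 0.140 − 0.038 = 0.102 V.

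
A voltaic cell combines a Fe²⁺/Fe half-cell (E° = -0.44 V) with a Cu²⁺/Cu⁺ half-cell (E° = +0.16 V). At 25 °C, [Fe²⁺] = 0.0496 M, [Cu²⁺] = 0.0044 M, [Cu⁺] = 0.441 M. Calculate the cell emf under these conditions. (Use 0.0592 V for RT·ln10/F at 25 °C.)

0.520 V

The Cu²⁺/Cu⁺ couple has the higher reduction potential and acts as the cathode, so E°_cell = +0.16 − (-0.44) = 0.60 V.
Balancing electrons gives n = 2; the reaction quotient is Q = [Fe²⁺]·[Cu⁺]^2/[Cu²⁺]^2 = 498.
At 25 °C, E = E° − (0.0592/n) log Q = 0.60 − (0.0592/2)(2.697) = 0.600 − 0.080 = 0.520 V.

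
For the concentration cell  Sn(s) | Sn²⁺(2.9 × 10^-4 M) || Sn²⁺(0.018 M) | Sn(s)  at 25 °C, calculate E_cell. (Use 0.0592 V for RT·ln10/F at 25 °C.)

Both half-cells are Sn²⁺/Sn, so E°_cell = 0. The concentrated side is the cathode; the cell reaction moves Sn²⁺ from high to low concentration with n = 2.
Q = [Sn²⁺]_dilute/[Sn²⁺]_conc = 2.9 × 10^-4/0.018 = 0.0161.
E = 0 − (0.0592/2) log Q = −(0.0592/2)(-1.793) = 0.0531 V.

0.053 V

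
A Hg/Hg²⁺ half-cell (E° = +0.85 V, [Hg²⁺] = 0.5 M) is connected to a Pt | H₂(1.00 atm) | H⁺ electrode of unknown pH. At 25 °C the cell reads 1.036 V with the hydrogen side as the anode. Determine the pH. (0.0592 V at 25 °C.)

pH = 3.29

E°_cell = 0.85 V and n = 2.
log Q = n(E° − E)/0.0592 = 2×(0.85 − 1.036)/0.0592 = -6.284.
With Q = [H⁺]^2 / ([Hg²⁺]·P(H₂)), solving for [H⁺] gives log[H⁺] = -3.292, so pH = 3.29.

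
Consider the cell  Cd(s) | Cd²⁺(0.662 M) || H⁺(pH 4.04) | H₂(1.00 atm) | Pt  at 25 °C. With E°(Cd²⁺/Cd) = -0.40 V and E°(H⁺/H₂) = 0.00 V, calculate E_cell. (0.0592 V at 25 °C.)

The hydrogen couple is the cathode, so E°_cell = 0.40 V; n = 2.
[H⁺] = 10^(−4.04) = 9.1 × 10^-5 M, and Q = [Cd²⁺]·P(H₂) / [H⁺]^2 = 7.96 × 10^7.
E = E° − (0.0592/2) log Q = 0.40 − (0.0592/2)(7.901) = 0.166 V.

0.17 V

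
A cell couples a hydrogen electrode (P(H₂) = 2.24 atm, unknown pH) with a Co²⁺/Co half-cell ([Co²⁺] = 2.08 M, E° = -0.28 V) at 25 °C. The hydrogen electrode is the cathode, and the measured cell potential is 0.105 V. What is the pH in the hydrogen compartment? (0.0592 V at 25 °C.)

pH = 2.62

E°_cell = 0.28 V and n = 2.
log Q = n(E° − E)/0.0592 = 2×(0.28 − 0.105)/0.0592 = 5.912.
With Q = [Co²⁺]·P(H₂) / [H⁺]^2, solving for [H⁺] gives log[H⁺] = -2.622, so pH = 2.62.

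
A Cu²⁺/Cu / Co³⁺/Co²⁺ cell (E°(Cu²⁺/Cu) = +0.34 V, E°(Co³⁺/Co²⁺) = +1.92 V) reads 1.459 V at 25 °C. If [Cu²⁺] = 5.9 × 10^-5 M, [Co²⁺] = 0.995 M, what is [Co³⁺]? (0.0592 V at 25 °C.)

6.9 × 10^-5 M

From the Nernst equation, log Q = n(E° − E)/0.0592 = 2(1.58 − 1.459)/0.0592 = 4.088, so Q = 1.22 × 10^4.
With Q = [Cu²⁺]·[Co²⁺]^2/[Co³⁺]^2 and the known concentrations, [Co³⁺]^2 in the denominator gives [Co³⁺] = 6.9 × 10^-5 M.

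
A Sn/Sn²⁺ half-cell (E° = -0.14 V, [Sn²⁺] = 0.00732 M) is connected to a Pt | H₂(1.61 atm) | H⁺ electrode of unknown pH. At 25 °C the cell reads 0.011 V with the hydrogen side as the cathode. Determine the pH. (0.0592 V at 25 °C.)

pH = 3.14

E°_cell = 0.14 V and n = 2.
log Q = n(E° − E)/0.0592 = 2×(0.14 − 0.011)/0.0592 = 4.358.
With Q = [Sn²⁺]·P(H₂) / [H⁺]^2, solving for [H⁺] gives log[H⁺] = -3.143, so pH = 3.14.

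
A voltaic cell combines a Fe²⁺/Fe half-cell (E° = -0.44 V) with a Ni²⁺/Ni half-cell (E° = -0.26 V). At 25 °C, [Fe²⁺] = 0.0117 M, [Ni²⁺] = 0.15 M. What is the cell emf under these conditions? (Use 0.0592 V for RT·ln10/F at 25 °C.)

0.213 V

The Ni²⁺/Ni couple has the higher reduction potential and acts as the cathode, so E°_cell = -0.26 − (-0.44) = 0.18 V.
Balancing electrons gives n = 2; the reaction quotient is Q = [Fe²⁺]/[Ni²⁺] = 0.0780.
At 25 °C, E = E° − (0.0592/n) log Q = 0.18 − (0.0592/2)(-1.108) = 0.180 + 0.033 = 0.213 V.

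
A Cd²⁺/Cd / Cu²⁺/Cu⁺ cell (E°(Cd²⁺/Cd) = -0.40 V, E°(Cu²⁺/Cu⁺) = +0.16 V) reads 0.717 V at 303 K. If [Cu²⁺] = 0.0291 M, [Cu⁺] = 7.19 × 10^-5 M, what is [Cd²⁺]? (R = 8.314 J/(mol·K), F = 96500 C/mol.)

0.98 M

From the Nernst equation, ln Q = nF(E° − E)/RT = 2×96500×(0.56 − 0.717)/(8.314×303) = -12.028, so Q = 5.97 × 10^-6.
With Q = [Cd²⁺]·[Cu⁺]^2/[Cu²⁺]^2 and the known concentrations, [Cd²⁺] in the numerator gives [Cd²⁺] = 0.98 M.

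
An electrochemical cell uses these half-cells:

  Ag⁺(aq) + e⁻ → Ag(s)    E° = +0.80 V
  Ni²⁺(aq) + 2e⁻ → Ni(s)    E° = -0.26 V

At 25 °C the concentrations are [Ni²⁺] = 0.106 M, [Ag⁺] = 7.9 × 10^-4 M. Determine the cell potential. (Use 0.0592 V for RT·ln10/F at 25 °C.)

The Ag⁺/Ag couple has the higher reduction potential and acts as the cathode, so E°_cell = +0.80 − (-0.26) = 1.06 V.
Balancing electrons gives n = 2; the reaction quotient is Q = [Ni²⁺]/[Ag⁺]^2 = 1.7 × 10^5.
At 25 °C, E = E° − (0.0592/n) log Q = 1.06 − (0.0592/2)(5.230) = 1.060 − 0.155 = 0.905 V.

0.905 V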